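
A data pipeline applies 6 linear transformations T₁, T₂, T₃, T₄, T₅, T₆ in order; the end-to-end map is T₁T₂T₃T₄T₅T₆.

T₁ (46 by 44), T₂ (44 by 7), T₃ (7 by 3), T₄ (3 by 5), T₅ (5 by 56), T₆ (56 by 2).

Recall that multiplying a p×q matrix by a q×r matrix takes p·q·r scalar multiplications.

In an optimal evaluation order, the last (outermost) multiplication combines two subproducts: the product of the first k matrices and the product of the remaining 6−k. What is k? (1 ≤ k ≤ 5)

1

Adjacent pairs: T₁T₂ = 46·44·7 = 14168; T₂T₃ = 44·7·3 = 924; T₃T₄ = 7·3·5 = 105; T₄T₅ = 3·5·56 = 840; T₅T₆ = 5·56·2 = 560.
Length 3: T₁..T₃: k=1: 0+924+46·44·3=6996; k=2: 14168+0+46·7·3=15134 → min 6996 | T₂..T₄: k=2: 0+105+44·7·5=1645; k=3: 924+0+44·3·5=1584 → min 1584 | T₃..T₅: k=3: 0+840+7·3·56=2016; k=4: 105+0+7·5·56=2065 → min 2016 | T₄..T₆: k=4: 0+560+3·5·2=590; k=5: 840+0+3·56·2=1176 → min 590.
Length 4: T₁..T₄: k=1: 0+1584+46·44·5=11704; k=2: 14168+105+46·7·5=15883; k=3: 6996+0+46·3·5=7686 → min 7686 | T₂..T₅: k=2: 0+2016+44·7·56=19264; k=3: 924+840+44·3·56=9156; k=4: 1584+0+44·5·56=13904 → min 9156 | T₃..T₆: k=3: 0+590+7·3·2=632; k=4: 105+560+7·5·2=735; k=5: 2016+0+7·56·2=2800 → min 632.
Length 5: T₁..T₅: k=1: 0+9156+46·44·56=122500; k=2: 14168+2016+46·7·56=34216; k=3: 6996+840+46·3·56=15564; k=4: 7686+0+46·5·56=20566 → min 15564 | T₂..T₆: k=2: 0+632+44·7·2=1248; k=3: 924+590+44·3·2=1778; k=4: 1584+560+44·5·2=2584; k=5: 9156+0+44·56·2=14084 → min 1248.
Top-level splits: k=1: (T₁..T₁)·(T₂..T₆) → 0+1248+46·44·2 = 5296; k=2: (T₁..T₂)·(T₃..T₆) → 14168+632+46·7·2 = 15444; k=3: (T₁..T₃)·(T₄..T₆) → 6996+590+46·3·2 = 7862; k=4: (T₁..T₄)·(T₅..T₆) → 7686+560+46·5·2 = 8706; k=5: (T₁..T₅)·(T₆..T₆) → 15564+0+46·56·2 = 20716.
Best split is after T₁, i.e. k = 1.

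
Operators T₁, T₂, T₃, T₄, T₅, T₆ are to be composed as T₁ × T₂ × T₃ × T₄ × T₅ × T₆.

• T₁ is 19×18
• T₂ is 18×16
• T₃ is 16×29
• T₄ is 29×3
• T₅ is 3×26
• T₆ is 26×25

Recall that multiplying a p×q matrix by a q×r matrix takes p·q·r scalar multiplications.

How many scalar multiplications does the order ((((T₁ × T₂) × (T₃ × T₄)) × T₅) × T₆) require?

21608

(T₁ × T₂): 19×18 by 18×16 → 19×16, cost 19·18·16 = 5472
(T₃ × T₄): 16×29 by 29×3 → 16×3, cost 16·29·3 = 1392
((T₁ × T₂) × (T₃ × T₄)): 19×16 by 16×3 → 19×3, cost 19·16·3 = 912; cumulative 7776
(((T₁ × T₂) × (T₃ × T₄)) × T₅): 19×3 by 3×26 → 19×26, cost 19·3·26 = 1482; cumulative 9258
((((T₁ × T₂) × (T₃ × T₄)) × T₅) × T₆): 19×26 by 26×25 → 19×25, cost 19·26·25 = 12350; cumulative 21608
Total: 21608 scalar multiplications.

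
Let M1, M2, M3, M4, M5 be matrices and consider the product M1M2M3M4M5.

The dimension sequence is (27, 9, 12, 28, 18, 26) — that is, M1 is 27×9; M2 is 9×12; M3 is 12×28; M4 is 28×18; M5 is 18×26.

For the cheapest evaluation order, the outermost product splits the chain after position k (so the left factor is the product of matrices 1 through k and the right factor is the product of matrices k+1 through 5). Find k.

1

Adjacent pairs: M1M2 = 27·9·12 = 2916; M2M3 = 9·12·28 = 3024; M3M4 = 12·28·18 = 6048; M4M5 = 28·18·26 = 13104.
Length 3: M1..M3: k=1: 0+3024+27·9·28=9828; k=2: 2916+0+27·12·28=11988 → min 9828 | M2..M4: k=2: 0+6048+9·12·18=7992; k=3: 3024+0+9·28·18=7560 → min 7560 | M3..M5: k=3: 0+13104+12·28·26=21840; k=4: 6048+0+12·18·26=11664 → min 11664.
Length 4: M1..M4: k=1: 0+7560+27·9·18=11934; k=2: 2916+6048+27·12·18=14796; k=3: 9828+0+27·28·18=23436 → min 11934 | M2..M5: k=2: 0+11664+9·12·26=14472; k=3: 3024+13104+9·28·26=22680; k=4: 7560+0+9·18·26=11772 → min 11772.
Top-level splits: k=1: (M1..M1)·(M2..M5) → 0+11772+27·9·26 = 18090; k=2: (M1..M2)·(M3..M5) → 2916+11664+27·12·26 = 23004; k=3: (M1..M3)·(M4..M5) → 9828+13104+27·28·26 = 42588; k=4: (M1..M4)·(M5..M5) → 11934+0+27·18·26 = 24570.
Best split is after M1, i.e. k = 1.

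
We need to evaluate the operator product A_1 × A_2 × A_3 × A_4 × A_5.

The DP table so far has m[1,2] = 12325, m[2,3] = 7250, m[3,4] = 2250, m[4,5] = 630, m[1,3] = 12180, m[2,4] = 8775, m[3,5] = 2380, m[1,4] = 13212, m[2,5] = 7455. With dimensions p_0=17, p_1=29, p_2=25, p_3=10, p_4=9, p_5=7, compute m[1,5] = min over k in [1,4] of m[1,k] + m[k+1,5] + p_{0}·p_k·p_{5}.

10906

m[1,5] = min over k∈[1,4] of m[1,k]+m[k+1,5]+p_{0}·p_k·p_{5}.
k=1: 0 + 7455 + 17·29·7 = 10906; k=2: 12325 + 2380 + 17·25·7 = 17680; k=3: 12180 + 630 + 17·10·7 = 14000; k=4: 13212 + 0 + 17·9·7 = 14283.
Minimum: 10906 at k=1.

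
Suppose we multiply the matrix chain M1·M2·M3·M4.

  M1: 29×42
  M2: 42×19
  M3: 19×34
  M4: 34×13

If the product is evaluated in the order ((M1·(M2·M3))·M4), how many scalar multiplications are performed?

(M2·M3): 42×19 by 19×34 → 42×34, cost 42·19·34 = 27132
(M1·(M2·M3)): 29×42 by 42×34 → 29×34, cost 29·42·34 = 41412; cumulative 68544
((M1·(M2·M3))·M4): 29×34 by 34×13 → 29×13, cost 29·34·13 = 12818; cumulative 81362
Total: 81362 scalar multiplications.

81362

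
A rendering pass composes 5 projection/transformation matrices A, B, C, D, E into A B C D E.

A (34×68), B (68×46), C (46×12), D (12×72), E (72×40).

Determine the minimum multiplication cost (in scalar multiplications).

Adjacent pairs: AB = 34·68·46 = 106352; BC = 68·46·12 = 37536; CD = 46·12·72 = 39744; DE = 12·72·40 = 34560.
Length 3: A..C: k=1: 0+37536+34·68·12=65280; k=2: 106352+0+34·46·12=125120 → min 65280 | B..D: k=2: 0+39744+68·46·72=264960; k=3: 37536+0+68·12·72=96288 → min 96288 | C..E: k=3: 0+34560+46·12·40=56640; k=4: 39744+0+46·72·40=172224 → min 56640.
Length 4: A..D: k=1: 0+96288+34·68·72=262752; k=2: 106352+39744+34·46·72=258704; k=3: 65280+0+34·12·72=94656 → min 94656 | B..E: k=2: 0+56640+68·46·40=181760; k=3: 37536+34560+68·12·40=104736; k=4: 96288+0+68·72·40=292128 → min 104736.
Length 5: A..E: k=1: 0+104736+34·68·40=197216; k=2: 106352+56640+34·46·40=225552; k=3: 65280+34560+34·12·40=116160; k=4: 94656+0+34·72·40=192576 → min 116160.
Optimal order: ((A (B C)) (D E)) with cost 116160.

116160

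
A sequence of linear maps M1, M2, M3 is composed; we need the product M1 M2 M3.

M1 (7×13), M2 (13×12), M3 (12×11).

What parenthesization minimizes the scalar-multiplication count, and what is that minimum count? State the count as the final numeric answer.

(M1 (M2 M3)): cost 2717.
((M1 M2) M3): cost 2016.
Optimal: ((M1 M2) M3) with cost 2016.

2016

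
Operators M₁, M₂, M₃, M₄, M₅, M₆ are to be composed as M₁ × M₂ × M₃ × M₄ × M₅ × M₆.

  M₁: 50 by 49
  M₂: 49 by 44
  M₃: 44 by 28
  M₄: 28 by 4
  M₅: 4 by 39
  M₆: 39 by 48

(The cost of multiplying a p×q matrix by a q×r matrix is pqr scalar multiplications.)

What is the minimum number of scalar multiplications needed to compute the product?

Adjacent pairs: M₁M₂ = 50·49·44 = 107800; M₂M₃ = 49·44·28 = 60368; M₃M₄ = 44·28·4 = 4928; M₄M₅ = 28·4·39 = 4368; M₅M₆ = 4·39·48 = 7488.
Length 3: M₁..M₃: k=1: 0+60368+50·49·28=128968; k=2: 107800+0+50·44·28=169400 → min 128968 | M₂..M₄: k=2: 0+4928+49·44·4=13552; k=3: 60368+0+49·28·4=65856 → min 13552 | M₃..M₅: k=3: 0+4368+44·28·39=52416; k=4: 4928+0+44·4·39=11792 → min 11792 | M₄..M₆: k=4: 0+7488+28·4·48=12864; k=5: 4368+0+28·39·48=56784 → min 12864.
Length 4: M₁..M₄: k=1: 0+13552+50·49·4=23352; k=2: 107800+4928+50·44·4=121528; k=3: 128968+0+50·28·4=134568 → min 23352 | M₂..M₅: k=2: 0+11792+49·44·39=95876; k=3: 60368+4368+49·28·39=118244; k=4: 13552+0+49·4·39=21196 → min 21196 | M₃..M₆: k=3: 0+12864+44·28·48=72000; k=4: 4928+7488+44·4·48=20864; k=5: 11792+0+44·39·48=94160 → min 20864.
Length 5: M₁..M₅: k=1: 0+21196+50·49·39=116746; k=2: 107800+11792+50·44·39=205392; k=3: 128968+4368+50·28·39=187936; k=4: 23352+0+50·4·39=31152 → min 31152 | M₂..M₆: k=2: 0+20864+49·44·48=124352; k=3: 60368+12864+49·28·48=139088; k=4: 13552+7488+49·4·48=30448; k=5: 21196+0+49·39·48=112924 → min 30448.
Length 6: M₁..M₆: k=1: 0+30448+50·49·48=148048; k=2: 107800+20864+50·44·48=234264; k=3: 128968+12864+50·28·48=209032; k=4: 23352+7488+50·4·48=40440; k=5: 31152+0+50·39·48=124752 → min 40440.
Optimal order: ((M₁ × (M₂ × (M₃ × M₄))) × (M₅ × M₆)) with cost 40440.

40440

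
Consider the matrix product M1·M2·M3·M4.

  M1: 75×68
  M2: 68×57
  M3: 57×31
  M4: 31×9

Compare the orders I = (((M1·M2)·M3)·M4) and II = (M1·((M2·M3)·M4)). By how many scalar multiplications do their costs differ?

259122

Order I = (((M1·M2)·M3)·M4): (M1·M2): 75×68 by 68×57 → 75×57, cost 75·68·57 = 290700; ((M1·M2)·M3): 75×57 by 57×31 → 75×31, cost 75·57·31 = 132525; cumulative 423225; (((M1·M2)·M3)·M4): 75×31 by 31×9 → 75×9, cost 75·31·9 = 20925; cumulative 444150. Total 444150.
Order II = (M1·((M2·M3)·M4)): (M2·M3): 68×57 by 57×31 → 68×31, cost 68·57·31 = 120156; ((M2·M3)·M4): 68×31 by 31×9 → 68×9, cost 68·31·9 = 18972; cumulative 139128; (M1·((M2·M3)·M4)): 75×68 by 68×9 → 75×9, cost 75·68·9 = 45900; cumulative 185028. Total 185028.
Difference: |444150 − 185028| = 259122.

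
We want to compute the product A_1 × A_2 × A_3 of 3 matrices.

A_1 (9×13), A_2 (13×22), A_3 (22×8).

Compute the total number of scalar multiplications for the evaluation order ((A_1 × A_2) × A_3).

(A_1 × A_2): 9×13 by 13×22 → 9×22, cost 9·13·22 = 2574
((A_1 × A_2) × A_3): 9×22 by 22×8 → 9×8, cost 9·22·8 = 1584; cumulative 4158
Total: 4158 scalar multiplications.

4158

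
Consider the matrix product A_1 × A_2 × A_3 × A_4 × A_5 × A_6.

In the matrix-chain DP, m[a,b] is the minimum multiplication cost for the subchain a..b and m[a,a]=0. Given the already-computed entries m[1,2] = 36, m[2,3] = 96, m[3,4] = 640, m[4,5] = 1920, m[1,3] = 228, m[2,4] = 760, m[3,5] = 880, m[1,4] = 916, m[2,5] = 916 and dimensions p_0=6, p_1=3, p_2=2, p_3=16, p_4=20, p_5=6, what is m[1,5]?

988

m[1,5] = min over k∈[1,4] of m[1,k]+m[k+1,5]+p_{0}·p_k·p_{5}.
k=1: 0 + 916 + 6·3·6 = 1024; k=2: 36 + 880 + 6·2·6 = 988; k=3: 228 + 1920 + 6·16·6 = 2724; k=4: 916 + 0 + 6·20·6 = 1636.
Minimum: 988 at k=2.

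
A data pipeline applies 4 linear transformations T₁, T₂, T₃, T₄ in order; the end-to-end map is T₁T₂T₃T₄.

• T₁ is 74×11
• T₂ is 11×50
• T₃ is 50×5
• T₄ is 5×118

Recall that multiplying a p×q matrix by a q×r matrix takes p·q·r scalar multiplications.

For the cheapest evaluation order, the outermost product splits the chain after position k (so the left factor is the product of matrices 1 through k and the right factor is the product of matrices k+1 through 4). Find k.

3

Adjacent pairs: T₁T₂ = 74·11·50 = 40700; T₂T₃ = 11·50·5 = 2750; T₃T₄ = 50·5·118 = 29500.
Length 3: T₁..T₃: k=1: 0+2750+74·11·5=6820; k=2: 40700+0+74·50·5=59200 → min 6820 | T₂..T₄: k=2: 0+29500+11·50·118=94400; k=3: 2750+0+11·5·118=9240 → min 9240.
Top-level splits: k=1: (T₁..T₁)·(T₂..T₄) → 0+9240+74·11·118 = 105292; k=2: (T₁..T₂)·(T₃..T₄) → 40700+29500+74·50·118 = 506800; k=3: (T₁..T₃)·(T₄..T₄) → 6820+0+74·5·118 = 50480.
Best split is after T₃, i.e. k = 3.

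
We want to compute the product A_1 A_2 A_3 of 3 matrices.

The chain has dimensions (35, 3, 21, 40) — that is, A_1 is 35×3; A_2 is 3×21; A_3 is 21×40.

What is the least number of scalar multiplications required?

Order (A_1 (A_2 A_3)): (A_2 A_3): 3×21 by 21×40 → 3×40, cost 3·21·40 = 2520; (A_1 (A_2 A_3)): 35×3 by 3×40 → 35×40, cost 35·3·40 = 4200; cumulative 6720. Total 6720.
Order ((A_1 A_2) A_3): (A_1 A_2): 35×3 by 3×21 → 35×21, cost 35·3·21 = 2205; ((A_1 A_2) A_3): 35×21 by 21×40 → 35×40, cost 35·21·40 = 29400; cumulative 31605. Total 31605.
Minimum: 6720.

6720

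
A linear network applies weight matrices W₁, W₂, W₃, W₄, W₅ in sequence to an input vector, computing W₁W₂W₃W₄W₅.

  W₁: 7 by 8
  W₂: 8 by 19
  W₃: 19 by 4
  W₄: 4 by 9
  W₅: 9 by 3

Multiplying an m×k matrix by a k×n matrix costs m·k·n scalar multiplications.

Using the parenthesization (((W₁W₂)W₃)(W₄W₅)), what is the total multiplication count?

(W₁W₂): 7×8 by 8×19 → 7×19, cost 7·8·19 = 1064
((W₁W₂)W₃): 7×19 by 19×4 → 7×4, cost 7·19·4 = 532; cumulative 1596
(W₄W₅): 4×9 by 9×3 → 4×3, cost 4·9·3 = 108
(((W₁W₂)W₃)(W₄W₅)): 7×4 by 4×3 → 7×3, cost 7·4·3 = 84; cumulative 1788
Total: 1788 scalar multiplications.

1788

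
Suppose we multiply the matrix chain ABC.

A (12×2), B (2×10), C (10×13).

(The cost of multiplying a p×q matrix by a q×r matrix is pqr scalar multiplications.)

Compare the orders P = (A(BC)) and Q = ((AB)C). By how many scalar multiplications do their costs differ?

Order P = (A(BC)): (BC): 2×10 by 10×13 → 2×13, cost 2·10·13 = 260; (A(BC)): 12×2 by 2×13 → 12×13, cost 12·2·13 = 312; cumulative 572. Total 572.
Order Q = ((AB)C): (AB): 12×2 by 2×10 → 12×10, cost 12·2·10 = 240; ((AB)C): 12×10 by 10×13 → 12×13, cost 12·10·13 = 1560; cumulative 1800. Total 1800.
Difference: |572 − 1800| = 1228.

1228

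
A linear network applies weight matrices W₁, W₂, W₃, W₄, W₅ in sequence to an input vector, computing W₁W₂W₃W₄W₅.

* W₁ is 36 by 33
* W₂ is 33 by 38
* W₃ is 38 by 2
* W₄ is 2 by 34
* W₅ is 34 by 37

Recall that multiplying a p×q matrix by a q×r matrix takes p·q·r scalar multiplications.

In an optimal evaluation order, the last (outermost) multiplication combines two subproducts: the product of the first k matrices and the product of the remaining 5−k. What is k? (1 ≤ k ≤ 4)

3

Adjacent pairs: W₁W₂ = 36·33·38 = 45144; W₂W₃ = 33·38·2 = 2508; W₃W₄ = 38·2·34 = 2584; W₄W₅ = 2·34·37 = 2516.
Length 3: W₁..W₃: k=1: 0+2508+36·33·2=4884; k=2: 45144+0+36·38·2=47880 → min 4884 | W₂..W₄: k=2: 0+2584+33·38·34=45220; k=3: 2508+0+33·2·34=4752 → min 4752 | W₃..W₅: k=3: 0+2516+38·2·37=5328; k=4: 2584+0+38·34·37=50388 → min 5328.
Length 4: W₁..W₄: k=1: 0+4752+36·33·34=45144; k=2: 45144+2584+36·38·34=94240; k=3: 4884+0+36·2·34=7332 → min 7332 | W₂..W₅: k=2: 0+5328+33·38·37=51726; k=3: 2508+2516+33·2·37=7466; k=4: 4752+0+33·34·37=46266 → min 7466.
Top-level splits: k=1: (W₁..W₁)·(W₂..W₅) → 0+7466+36·33·37 = 51422; k=2: (W₁..W₂)·(W₃..W₅) → 45144+5328+36·38·37 = 101088; k=3: (W₁..W₃)·(W₄..W₅) → 4884+2516+36·2·37 = 10064; k=4: (W₁..W₄)·(W₅..W₅) → 7332+0+36·34·37 = 52620.
Best split is after W₃, i.e. k = 3.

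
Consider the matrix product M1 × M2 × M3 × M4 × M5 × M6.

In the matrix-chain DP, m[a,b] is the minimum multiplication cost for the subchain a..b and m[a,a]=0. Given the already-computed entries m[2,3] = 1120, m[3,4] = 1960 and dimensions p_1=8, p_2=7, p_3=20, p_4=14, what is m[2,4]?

2744

m[2,4] = min over k∈[2,3] of m[2,k]+m[k+1,4]+p_{1}·p_k·p_{4}.
k=2: 0 + 1960 + 8·7·14 = 2744; k=3: 1120 + 0 + 8·20·14 = 3360.
Minimum: 2744 at k=2.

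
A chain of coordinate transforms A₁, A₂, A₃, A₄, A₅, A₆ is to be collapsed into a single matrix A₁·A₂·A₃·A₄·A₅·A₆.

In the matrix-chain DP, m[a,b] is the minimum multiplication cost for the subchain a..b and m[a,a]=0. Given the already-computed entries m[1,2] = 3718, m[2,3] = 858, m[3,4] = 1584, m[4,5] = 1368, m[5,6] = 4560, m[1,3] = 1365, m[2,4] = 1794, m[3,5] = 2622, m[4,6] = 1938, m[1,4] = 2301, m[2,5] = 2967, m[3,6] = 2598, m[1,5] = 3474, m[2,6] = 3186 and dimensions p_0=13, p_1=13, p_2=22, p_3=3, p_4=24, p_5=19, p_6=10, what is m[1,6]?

m[1,6] = min over k∈[1,5] of m[1,k]+m[k+1,6]+p_{0}·p_k·p_{6}.
k=1: 0 + 3186 + 13·13·10 = 4876; k=2: 3718 + 2598 + 13·22·10 = 9176; k=3: 1365 + 1938 + 13·3·10 = 3693; k=4: 2301 + 4560 + 13·24·10 = 9981; k=5: 3474 + 0 + 13·19·10 = 5944.
Minimum: 3693 at k=3.

3693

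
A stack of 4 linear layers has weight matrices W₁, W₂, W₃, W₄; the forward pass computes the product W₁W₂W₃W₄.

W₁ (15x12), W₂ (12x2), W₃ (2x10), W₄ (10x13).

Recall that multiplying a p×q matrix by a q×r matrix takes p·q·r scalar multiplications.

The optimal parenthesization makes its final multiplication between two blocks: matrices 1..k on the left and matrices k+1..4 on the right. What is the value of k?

2

Adjacent pairs: W₁W₂ = 15·12·2 = 360; W₂W₃ = 12·2·10 = 240; W₃W₄ = 2·10·13 = 260.
Length 3: W₁..W₃: k=1: 0+240+15·12·10=2040; k=2: 360+0+15·2·10=660 → min 660 | W₂..W₄: k=2: 0+260+12·2·13=572; k=3: 240+0+12·10·13=1800 → min 572.
Top-level splits: k=1: (W₁..W₁)·(W₂..W₄) → 0+572+15·12·13 = 2912; k=2: (W₁..W₂)·(W₃..W₄) → 360+260+15·2·13 = 1010; k=3: (W₁..W₃)·(W₄..W₄) → 660+0+15·10·13 = 2610.
Best split is after W₂, i.e. k = 2.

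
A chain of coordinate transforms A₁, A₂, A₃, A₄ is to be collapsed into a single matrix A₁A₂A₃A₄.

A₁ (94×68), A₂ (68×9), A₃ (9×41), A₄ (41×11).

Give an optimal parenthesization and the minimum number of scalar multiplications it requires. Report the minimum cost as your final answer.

Adjacent pairs: A₁A₂ = 94·68·9 = 57528; A₂A₃ = 68·9·41 = 25092; A₃A₄ = 9·41·11 = 4059.
Length 3: A₁..A₃: k=1: 0+25092+94·68·41=287164; k=2: 57528+0+94·9·41=92214 → min 92214 | A₂..A₄: k=2: 0+4059+68·9·11=10791; k=3: 25092+0+68·41·11=55760 → min 10791.
Length 4: A₁..A₄: k=1: 0+10791+94·68·11=81103; k=2: 57528+4059+94·9·11=70893; k=3: 92214+0+94·41·11=134608 → min 70893.
Optimal parenthesization: ((A₁A₂)(A₃A₄)) with cost 70893.

70893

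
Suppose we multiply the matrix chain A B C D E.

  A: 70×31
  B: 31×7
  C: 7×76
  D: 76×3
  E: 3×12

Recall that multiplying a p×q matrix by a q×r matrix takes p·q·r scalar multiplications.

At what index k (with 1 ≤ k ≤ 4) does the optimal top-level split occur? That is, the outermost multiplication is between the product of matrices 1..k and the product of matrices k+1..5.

4

Adjacent pairs: AB = 70·31·7 = 15190; BC = 31·7·76 = 16492; CD = 7·76·3 = 1596; DE = 76·3·12 = 2736.
Length 3: A..C: k=1: 0+16492+70·31·76=181412; k=2: 15190+0+70·7·76=52430 → min 52430 | B..D: k=2: 0+1596+31·7·3=2247; k=3: 16492+0+31·76·3=23560 → min 2247 | C..E: k=3: 0+2736+7·76·12=9120; k=4: 1596+0+7·3·12=1848 → min 1848.
Length 4: A..D: k=1: 0+2247+70·31·3=8757; k=2: 15190+1596+70·7·3=18256; k=3: 52430+0+70·76·3=68390 → min 8757 | B..E: k=2: 0+1848+31·7·12=4452; k=3: 16492+2736+31·76·12=47500; k=4: 2247+0+31·3·12=3363 → min 3363.
Top-level splits: k=1: (A..A)·(B..E) → 0+3363+70·31·12 = 29403; k=2: (A..B)·(C..E) → 15190+1848+70·7·12 = 22918; k=3: (A..C)·(D..E) → 52430+2736+70·76·12 = 119006; k=4: (A..D)·(E..E) → 8757+0+70·3·12 = 11277.
Best split is after D, i.e. k = 4.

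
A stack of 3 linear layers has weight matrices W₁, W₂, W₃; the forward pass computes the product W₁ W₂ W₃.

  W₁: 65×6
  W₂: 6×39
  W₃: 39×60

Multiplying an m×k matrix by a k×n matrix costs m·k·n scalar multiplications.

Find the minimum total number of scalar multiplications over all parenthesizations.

Order (W₁ (W₂ W₃)): (W₂ W₃): 6×39 by 39×60 → 6×60, cost 6·39·60 = 14040; (W₁ (W₂ W₃)): 65×6 by 6×60 → 65×60, cost 65·6·60 = 23400; cumulative 37440. Total 37440.
Order ((W₁ W₂) W₃): (W₁ W₂): 65×6 by 6×39 → 65×39, cost 65·6·39 = 15210; ((W₁ W₂) W₃): 65×39 by 39×60 → 65×60, cost 65·39·60 = 152100; cumulative 167310. Total 167310.
Minimum: 37440.

37440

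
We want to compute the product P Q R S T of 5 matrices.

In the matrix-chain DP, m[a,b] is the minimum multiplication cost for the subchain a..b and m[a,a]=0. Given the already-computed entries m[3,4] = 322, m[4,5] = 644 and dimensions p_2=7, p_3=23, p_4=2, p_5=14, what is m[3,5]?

518

m[3,5] = min over k∈[3,4] of m[3,k]+m[k+1,5]+p_{2}·p_k·p_{5}.
k=3: 0 + 644 + 7·23·14 = 2898; k=4: 322 + 0 + 7·2·14 = 518.
Minimum: 518 at k=4.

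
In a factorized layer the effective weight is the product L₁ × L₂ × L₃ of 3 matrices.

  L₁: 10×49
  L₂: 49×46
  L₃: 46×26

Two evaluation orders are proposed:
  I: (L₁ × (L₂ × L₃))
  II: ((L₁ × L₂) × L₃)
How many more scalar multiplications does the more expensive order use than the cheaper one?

Order I = (L₁ × (L₂ × L₃)): (L₂ × L₃): 49×46 by 46×26 → 49×26, cost 49·46·26 = 58604; (L₁ × (L₂ × L₃)): 10×49 by 49×26 → 10×26, cost 10·49·26 = 12740; cumulative 71344. Total 71344.
Order II = ((L₁ × L₂) × L₃): (L₁ × L₂): 10×49 by 49×46 → 10×46, cost 10·49·46 = 22540; ((L₁ × L₂) × L₃): 10×46 by 46×26 → 10×26, cost 10·46·26 = 11960; cumulative 34500. Total 34500.
Difference: |71344 − 34500| = 36844.

36844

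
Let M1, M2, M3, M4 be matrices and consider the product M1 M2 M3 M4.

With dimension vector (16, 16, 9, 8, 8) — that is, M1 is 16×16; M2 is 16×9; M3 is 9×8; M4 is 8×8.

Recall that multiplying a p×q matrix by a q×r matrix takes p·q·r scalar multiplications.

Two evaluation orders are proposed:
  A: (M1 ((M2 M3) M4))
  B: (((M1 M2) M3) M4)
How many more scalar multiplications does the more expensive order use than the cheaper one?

256

Order A = (M1 ((M2 M3) M4)): (M2 M3): 16×9 by 9×8 → 16×8, cost 16·9·8 = 1152; ((M2 M3) M4): 16×8 by 8×8 → 16×8, cost 16·8·8 = 1024; cumulative 2176; (M1 ((M2 M3) M4)): 16×16 by 16×8 → 16×8, cost 16·16·8 = 2048; cumulative 4224. Total 4224.
Order B = (((M1 M2) M3) M4): (M1 M2): 16×16 by 16×9 → 16×9, cost 16·16·9 = 2304; ((M1 M2) M3): 16×9 by 9×8 → 16×8, cost 16·9·8 = 1152; cumulative 3456; (((M1 M2) M3) M4): 16×8 by 8×8 → 16×8, cost 16·8·8 = 1024; cumulative 4480. Total 4480.
Difference: |4224 − 4480| = 256.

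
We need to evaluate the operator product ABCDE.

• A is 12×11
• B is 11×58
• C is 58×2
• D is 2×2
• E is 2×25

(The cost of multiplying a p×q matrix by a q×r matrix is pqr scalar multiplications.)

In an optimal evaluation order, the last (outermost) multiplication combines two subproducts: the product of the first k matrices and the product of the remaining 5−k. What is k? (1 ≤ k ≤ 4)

Adjacent pairs: AB = 12·11·58 = 7656; BC = 11·58·2 = 1276; CD = 58·2·2 = 232; DE = 2·2·25 = 100.
Length 3: A..C: k=1: 0+1276+12·11·2=1540; k=2: 7656+0+12·58·2=9048 → min 1540 | B..D: k=2: 0+232+11·58·2=1508; k=3: 1276+0+11·2·2=1320 → min 1320 | C..E: k=3: 0+100+58·2·25=3000; k=4: 232+0+58·2·25=3132 → min 3000.
Length 4: A..D: k=1: 0+1320+12·11·2=1584; k=2: 7656+232+12·58·2=9280; k=3: 1540+0+12·2·2=1588 → min 1584 | B..E: k=2: 0+3000+11·58·25=18950; k=3: 1276+100+11·2·25=1926; k=4: 1320+0+11·2·25=1870 → min 1870.
Top-level splits: k=1: (A..A)·(B..E) → 0+1870+12·11·25 = 5170; k=2: (A..B)·(C..E) → 7656+3000+12·58·25 = 28056; k=3: (A..C)·(D..E) → 1540+100+12·2·25 = 2240; k=4: (A..D)·(E..E) → 1584+0+12·2·25 = 2184.
Best split is after D, i.e. k = 4.

4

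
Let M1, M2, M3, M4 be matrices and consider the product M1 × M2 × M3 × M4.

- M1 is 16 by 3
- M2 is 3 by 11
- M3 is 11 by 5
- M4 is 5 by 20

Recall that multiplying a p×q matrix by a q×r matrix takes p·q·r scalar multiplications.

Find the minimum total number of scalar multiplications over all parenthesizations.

1425

Adjacent pairs: M1M2 = 16·3·11 = 528; M2M3 = 3·11·5 = 165; M3M4 = 11·5·20 = 1100.
Length 3: M1..M3: k=1: 0+165+16·3·5=405; k=2: 528+0+16·11·5=1408 → min 405 | M2..M4: k=2: 0+1100+3·11·20=1760; k=3: 165+0+3·5·20=465 → min 465.
Length 4: M1..M4: k=1: 0+465+16·3·20=1425; k=2: 528+1100+16·11·20=5148; k=3: 405+0+16·5·20=2005 → min 1425.
Optimal order: (M1 × ((M2 × M3) × M4)) with cost 1425.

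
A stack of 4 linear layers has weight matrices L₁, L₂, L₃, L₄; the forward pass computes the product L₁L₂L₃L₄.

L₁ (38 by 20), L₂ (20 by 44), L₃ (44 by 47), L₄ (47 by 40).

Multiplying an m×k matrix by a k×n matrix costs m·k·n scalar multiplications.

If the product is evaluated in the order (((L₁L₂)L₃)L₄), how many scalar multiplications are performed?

(L₁L₂): 38×20 by 20×44 → 38×44, cost 38·20·44 = 33440
((L₁L₂)L₃): 38×44 by 44×47 → 38×47, cost 38·44·47 = 78584; cumulative 112024
(((L₁L₂)L₃)L₄): 38×47 by 47×40 → 38×40, cost 38·47·40 = 71440; cumulative 183464
Total: 183464 scalar multiplications.

183464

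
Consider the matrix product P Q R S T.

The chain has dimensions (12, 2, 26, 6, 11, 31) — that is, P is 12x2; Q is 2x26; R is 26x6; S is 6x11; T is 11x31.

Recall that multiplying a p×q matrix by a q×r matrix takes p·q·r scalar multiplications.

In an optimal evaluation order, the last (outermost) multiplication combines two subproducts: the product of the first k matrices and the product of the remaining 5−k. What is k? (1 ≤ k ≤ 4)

Adjacent pairs: PQ = 12·2·26 = 624; QR = 2·26·6 = 312; RS = 26·6·11 = 1716; ST = 6·11·31 = 2046.
Length 3: P..R: k=1: 0+312+12·2·6=456; k=2: 624+0+12·26·6=2496 → min 456 | Q..S: k=2: 0+1716+2·26·11=2288; k=3: 312+0+2·6·11=444 → min 444 | R..T: k=3: 0+2046+26·6·31=6882; k=4: 1716+0+26·11·31=10582 → min 6882.
Length 4: P..S: k=1: 0+444+12·2·11=708; k=2: 624+1716+12·26·11=5772; k=3: 456+0+12·6·11=1248 → min 708 | Q..T: k=2: 0+6882+2·26·31=8494; k=3: 312+2046+2·6·31=2730; k=4: 444+0+2·11·31=1126 → min 1126.
Top-level splits: k=1: (P..P)·(Q..T) → 0+1126+12·2·31 = 1870; k=2: (P..Q)·(R..T) → 624+6882+12·26·31 = 17178; k=3: (P..R)·(S..T) → 456+2046+12·6·31 = 4734; k=4: (P..S)·(T..T) → 708+0+12·11·31 = 4800.
Best split is after P, i.e. k = 1.

1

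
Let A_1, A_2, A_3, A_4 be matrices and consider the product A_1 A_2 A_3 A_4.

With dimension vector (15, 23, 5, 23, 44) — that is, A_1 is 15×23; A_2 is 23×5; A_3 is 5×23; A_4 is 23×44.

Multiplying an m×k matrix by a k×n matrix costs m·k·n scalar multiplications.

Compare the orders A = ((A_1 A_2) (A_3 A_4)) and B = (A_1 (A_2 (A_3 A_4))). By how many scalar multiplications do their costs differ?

Order A = ((A_1 A_2) (A_3 A_4)): (A_1 A_2): 15×23 by 23×5 → 15×5, cost 15·23·5 = 1725; (A_3 A_4): 5×23 by 23×44 → 5×44, cost 5·23·44 = 5060; ((A_1 A_2) (A_3 A_4)): 15×5 by 5×44 → 15×44, cost 15·5·44 = 3300; cumulative 10085. Total 10085.
Order B = (A_1 (A_2 (A_3 A_4))): (A_3 A_4): 5×23 by 23×44 → 5×44, cost 5·23·44 = 5060; (A_2 (A_3 A_4)): 23×5 by 5×44 → 23×44, cost 23·5·44 = 5060; cumulative 10120; (A_1 (A_2 (A_3 A_4))): 15×23 by 23×44 → 15×44, cost 15·23·44 = 15180; cumulative 25300. Total 25300.
Difference: |10085 − 25300| = 15215.

15215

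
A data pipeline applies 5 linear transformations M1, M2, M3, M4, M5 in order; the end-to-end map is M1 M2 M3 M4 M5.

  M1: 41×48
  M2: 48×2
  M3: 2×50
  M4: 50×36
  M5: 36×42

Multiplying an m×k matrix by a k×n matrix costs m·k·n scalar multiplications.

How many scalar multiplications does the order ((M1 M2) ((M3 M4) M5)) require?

(M1 M2): 41×48 by 48×2 → 41×2, cost 41·48·2 = 3936
(M3 M4): 2×50 by 50×36 → 2×36, cost 2·50·36 = 3600
((M3 M4) M5): 2×36 by 36×42 → 2×42, cost 2·36·42 = 3024; cumulative 6624
((M1 M2) ((M3 M4) M5)): 41×2 by 2×42 → 41×42, cost 41·2·42 = 3444; cumulative 14004
Total: 14004 scalar multiplications.

14004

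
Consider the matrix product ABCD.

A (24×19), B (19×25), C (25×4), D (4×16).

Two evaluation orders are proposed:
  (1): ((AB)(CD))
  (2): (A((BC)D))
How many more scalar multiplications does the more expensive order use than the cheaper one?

12188

Order (1) = ((AB)(CD)): (AB): 24×19 by 19×25 → 24×25, cost 24·19·25 = 11400; (CD): 25×4 by 4×16 → 25×16, cost 25·4·16 = 1600; ((AB)(CD)): 24×25 by 25×16 → 24×16, cost 24·25·16 = 9600; cumulative 22600. Total 22600.
Order (2) = (A((BC)D)): (BC): 19×25 by 25×4 → 19×4, cost 19·25·4 = 1900; ((BC)D): 19×4 by 4×16 → 19×16, cost 19·4·16 = 1216; cumulative 3116; (A((BC)D)): 24×19 by 19×16 → 24×16, cost 24·19·16 = 7296; cumulative 10412. Total 10412.
Difference: |22600 − 10412| = 12188.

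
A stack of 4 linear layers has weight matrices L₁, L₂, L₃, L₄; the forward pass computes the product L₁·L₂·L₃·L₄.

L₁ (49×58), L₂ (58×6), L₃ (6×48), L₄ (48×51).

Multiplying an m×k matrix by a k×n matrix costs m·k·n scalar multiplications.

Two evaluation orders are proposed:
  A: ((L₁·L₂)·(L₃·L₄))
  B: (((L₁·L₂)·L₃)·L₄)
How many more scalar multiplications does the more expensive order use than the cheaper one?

104382

Order A = ((L₁·L₂)·(L₃·L₄)): (L₁·L₂): 49×58 by 58×6 → 49×6, cost 49·58·6 = 17052; (L₃·L₄): 6×48 by 48×51 → 6×51, cost 6·48·51 = 14688; ((L₁·L₂)·(L₃·L₄)): 49×6 by 6×51 → 49×51, cost 49·6·51 = 14994; cumulative 46734. Total 46734.
Order B = (((L₁·L₂)·L₃)·L₄): (L₁·L₂): 49×58 by 58×6 → 49×6, cost 49·58·6 = 17052; ((L₁·L₂)·L₃): 49×6 by 6×48 → 49×48, cost 49·6·48 = 14112; cumulative 31164; (((L₁·L₂)·L₃)·L₄): 49×48 by 48×51 → 49×51, cost 49·48·51 = 119952; cumulative 151116. Total 151116.
Difference: |46734 − 151116| = 104382.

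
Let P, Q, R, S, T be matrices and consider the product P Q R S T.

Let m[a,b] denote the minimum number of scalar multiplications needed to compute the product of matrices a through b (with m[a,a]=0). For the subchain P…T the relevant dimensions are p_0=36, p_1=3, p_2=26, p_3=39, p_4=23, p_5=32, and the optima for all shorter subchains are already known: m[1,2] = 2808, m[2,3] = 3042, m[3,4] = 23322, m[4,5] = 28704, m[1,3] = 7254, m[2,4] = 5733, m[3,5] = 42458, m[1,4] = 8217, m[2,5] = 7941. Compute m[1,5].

11397

m[1,5] = min over k∈[1,4] of m[1,k]+m[k+1,5]+p_{0}·p_k·p_{5}.
k=1: 0 + 7941 + 36·3·32 = 11397; k=2: 2808 + 42458 + 36·26·32 = 75218; k=3: 7254 + 28704 + 36·39·32 = 80886; k=4: 8217 + 0 + 36·23·32 = 34713.
Minimum: 11397 at k=1.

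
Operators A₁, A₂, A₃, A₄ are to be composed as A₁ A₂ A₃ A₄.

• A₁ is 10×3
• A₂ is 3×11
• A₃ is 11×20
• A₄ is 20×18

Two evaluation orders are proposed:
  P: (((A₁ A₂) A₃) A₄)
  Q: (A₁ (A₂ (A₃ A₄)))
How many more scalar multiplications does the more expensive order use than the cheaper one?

1036

Order P = (((A₁ A₂) A₃) A₄): (A₁ A₂): 10×3 by 3×11 → 10×11, cost 10·3·11 = 330; ((A₁ A₂) A₃): 10×11 by 11×20 → 10×20, cost 10·11·20 = 2200; cumulative 2530; (((A₁ A₂) A₃) A₄): 10×20 by 20×18 → 10×18, cost 10·20·18 = 3600; cumulative 6130. Total 6130.
Order Q = (A₁ (A₂ (A₃ A₄))): (A₃ A₄): 11×20 by 20×18 → 11×18, cost 11·20·18 = 3960; (A₂ (A₃ A₄)): 3×11 by 11×18 → 3×18, cost 3·11·18 = 594; cumulative 4554; (A₁ (A₂ (A₃ A₄))): 10×3 by 3×18 → 10×18, cost 10·3·18 = 540; cumulative 5094. Total 5094.
Difference: |6130 − 5094| = 1036.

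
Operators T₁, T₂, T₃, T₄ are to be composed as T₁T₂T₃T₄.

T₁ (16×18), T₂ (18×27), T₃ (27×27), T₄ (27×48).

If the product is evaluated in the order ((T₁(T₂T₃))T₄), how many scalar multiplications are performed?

(T₂T₃): 18×27 by 27×27 → 18×27, cost 18·27·27 = 13122
(T₁(T₂T₃)): 16×18 by 18×27 → 16×27, cost 16·18·27 = 7776; cumulative 20898
((T₁(T₂T₃))T₄): 16×27 by 27×48 → 16×48, cost 16·27·48 = 20736; cumulative 41634
Total: 41634 scalar multiplications.

41634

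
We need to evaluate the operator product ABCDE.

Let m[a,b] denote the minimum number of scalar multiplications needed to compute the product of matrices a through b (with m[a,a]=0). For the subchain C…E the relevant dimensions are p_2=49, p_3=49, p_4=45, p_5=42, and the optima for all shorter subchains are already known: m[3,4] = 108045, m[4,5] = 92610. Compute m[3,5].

193452

m[3,5] = min over k∈[3,4] of m[3,k]+m[k+1,5]+p_{2}·p_k·p_{5}.
k=3: 0 + 92610 + 49·49·42 = 193452; k=4: 108045 + 0 + 49·45·42 = 200655.
Minimum: 193452 at k=3.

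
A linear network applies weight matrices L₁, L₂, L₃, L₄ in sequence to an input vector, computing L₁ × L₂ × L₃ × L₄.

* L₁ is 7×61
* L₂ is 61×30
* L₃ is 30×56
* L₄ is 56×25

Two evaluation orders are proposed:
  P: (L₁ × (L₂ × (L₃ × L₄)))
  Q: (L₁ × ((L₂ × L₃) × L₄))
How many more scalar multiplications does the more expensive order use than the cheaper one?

100130

Order P = (L₁ × (L₂ × (L₃ × L₄))): (L₃ × L₄): 30×56 by 56×25 → 30×25, cost 30·56·25 = 42000; (L₂ × (L₃ × L₄)): 61×30 by 30×25 → 61×25, cost 61·30·25 = 45750; cumulative 87750; (L₁ × (L₂ × (L₃ × L₄))): 7×61 by 61×25 → 7×25, cost 7·61·25 = 10675; cumulative 98425. Total 98425.
Order Q = (L₁ × ((L₂ × L₃) × L₄)): (L₂ × L₃): 61×30 by 30×56 → 61×56, cost 61·30·56 = 102480; ((L₂ × L₃) × L₄): 61×56 by 56×25 → 61×25, cost 61·56·25 = 85400; cumulative 187880; (L₁ × ((L₂ × L₃) × L₄)): 7×61 by 61×25 → 7×25, cost 7·61·25 = 10675; cumulative 198555. Total 198555.
Difference: |98425 − 198555| = 100130.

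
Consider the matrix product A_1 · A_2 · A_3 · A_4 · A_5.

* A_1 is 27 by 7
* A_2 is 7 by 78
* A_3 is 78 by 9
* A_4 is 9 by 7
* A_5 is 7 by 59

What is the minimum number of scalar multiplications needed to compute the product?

17829

Adjacent pairs: A_1A_2 = 27·7·78 = 14742; A_2A_3 = 7·78·9 = 4914; A_3A_4 = 78·9·7 = 4914; A_4A_5 = 9·7·59 = 3717.
Length 3: A_1..A_3: k=1: 0+4914+27·7·9=6615; k=2: 14742+0+27·78·9=33696 → min 6615 | A_2..A_4: k=2: 0+4914+7·78·7=8736; k=3: 4914+0+7·9·7=5355 → min 5355 | A_3..A_5: k=3: 0+3717+78·9·59=45135; k=4: 4914+0+78·7·59=37128 → min 37128.
Length 4: A_1..A_4: k=1: 0+5355+27·7·7=6678; k=2: 14742+4914+27·78·7=34398; k=3: 6615+0+27·9·7=8316 → min 6678 | A_2..A_5: k=2: 0+37128+7·78·59=69342; k=3: 4914+3717+7·9·59=12348; k=4: 5355+0+7·7·59=8246 → min 8246.
Length 5: A_1..A_5: k=1: 0+8246+27·7·59=19397; k=2: 14742+37128+27·78·59=176124; k=3: 6615+3717+27·9·59=24669; k=4: 6678+0+27·7·59=17829 → min 17829.
Optimal order: ((A_1 · ((A_2 · A_3) · A_4)) · A_5) with cost 17829.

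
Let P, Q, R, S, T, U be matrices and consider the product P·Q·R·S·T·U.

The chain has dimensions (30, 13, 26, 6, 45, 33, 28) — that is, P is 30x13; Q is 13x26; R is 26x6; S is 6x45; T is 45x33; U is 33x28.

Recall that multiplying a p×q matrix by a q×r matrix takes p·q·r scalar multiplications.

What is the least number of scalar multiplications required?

23862

Adjacent pairs: PQ = 30·13·26 = 10140; QR = 13·26·6 = 2028; RS = 26·6·45 = 7020; ST = 6·45·33 = 8910; TU = 45·33·28 = 41580.
Length 3: P..R: k=1: 0+2028+30·13·6=4368; k=2: 10140+0+30·26·6=14820 → min 4368 | Q..S: k=2: 0+7020+13·26·45=22230; k=3: 2028+0+13·6·45=5538 → min 5538 | R..T: k=3: 0+8910+26·6·33=14058; k=4: 7020+0+26·45·33=45630 → min 14058 | S..U: k=4: 0+41580+6·45·28=49140; k=5: 8910+0+6·33·28=14454 → min 14454.
Length 4: P..S: k=1: 0+5538+30·13·45=23088; k=2: 10140+7020+30·26·45=52260; k=3: 4368+0+30·6·45=12468 → min 12468 | Q..T: k=2: 0+14058+13·26·33=25212; k=3: 2028+8910+13·6·33=13512; k=4: 5538+0+13·45·33=24843 → min 13512 | R..U: k=3: 0+14454+26·6·28=18822; k=4: 7020+41580+26·45·28=81360; k=5: 14058+0+26·33·28=38082 → min 18822.
Length 5: P..T: k=1: 0+13512+30·13·33=26382; k=2: 10140+14058+30·26·33=49938; k=3: 4368+8910+30·6·33=19218; k=4: 12468+0+30·45·33=57018 → min 19218 | Q..U: k=2: 0+18822+13·26·28=28286; k=3: 2028+14454+13·6·28=18666; k=4: 5538+41580+13·45·28=63498; k=5: 13512+0+13·33·28=25524 → min 18666.
Length 6: P..U: k=1: 0+18666+30·13·28=29586; k=2: 10140+18822+30·26·28=50802; k=3: 4368+14454+30·6·28=23862; k=4: 12468+41580+30·45·28=91848; k=5: 19218+0+30·33·28=46938 → min 23862.
Optimal order: ((P·(Q·R))·((S·T)·U)) with cost 23862.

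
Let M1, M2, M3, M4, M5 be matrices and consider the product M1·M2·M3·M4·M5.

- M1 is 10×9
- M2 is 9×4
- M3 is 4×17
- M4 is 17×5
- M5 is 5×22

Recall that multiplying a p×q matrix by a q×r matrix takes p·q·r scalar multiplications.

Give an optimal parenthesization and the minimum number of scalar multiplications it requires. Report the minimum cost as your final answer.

Adjacent pairs: M1M2 = 10·9·4 = 360; M2M3 = 9·4·17 = 612; M3M4 = 4·17·5 = 340; M4M5 = 17·5·22 = 1870.
Length 3: M1..M3: k=1: 0+612+10·9·17=2142; k=2: 360+0+10·4·17=1040 → min 1040 | M2..M4: k=2: 0+340+9·4·5=520; k=3: 612+0+9·17·5=1377 → min 520 | M3..M5: k=3: 0+1870+4·17·22=3366; k=4: 340+0+4·5·22=780 → min 780.
Length 4: M1..M4: k=1: 0+520+10·9·5=970; k=2: 360+340+10·4·5=900; k=3: 1040+0+10·17·5=1890 → min 900 | M2..M5: k=2: 0+780+9·4·22=1572; k=3: 612+1870+9·17·22=5848; k=4: 520+0+9·5·22=1510 → min 1510.
Length 5: M1..M5: k=1: 0+1510+10·9·22=3490; k=2: 360+780+10·4·22=2020; k=3: 1040+1870+10·17·22=6650; k=4: 900+0+10·5·22=2000 → min 2000.
Optimal parenthesization: (((M1·M2)·(M3·M4))·M5) with cost 2000.

2000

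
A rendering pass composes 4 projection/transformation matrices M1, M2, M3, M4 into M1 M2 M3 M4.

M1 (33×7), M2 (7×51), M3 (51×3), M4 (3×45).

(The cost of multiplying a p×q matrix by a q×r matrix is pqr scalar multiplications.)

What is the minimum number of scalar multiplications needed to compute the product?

Adjacent pairs: M1M2 = 33·7·51 = 11781; M2M3 = 7·51·3 = 1071; M3M4 = 51·3·45 = 6885.
Length 3: M1..M3: k=1: 0+1071+33·7·3=1764; k=2: 11781+0+33·51·3=16830 → min 1764 | M2..M4: k=2: 0+6885+7·51·45=22950; k=3: 1071+0+7·3·45=2016 → min 2016.
Length 4: M1..M4: k=1: 0+2016+33·7·45=12411; k=2: 11781+6885+33·51·45=94401; k=3: 1764+0+33·3·45=6219 → min 6219.
Optimal order: ((M1 (M2 M3)) M4) with cost 6219.

6219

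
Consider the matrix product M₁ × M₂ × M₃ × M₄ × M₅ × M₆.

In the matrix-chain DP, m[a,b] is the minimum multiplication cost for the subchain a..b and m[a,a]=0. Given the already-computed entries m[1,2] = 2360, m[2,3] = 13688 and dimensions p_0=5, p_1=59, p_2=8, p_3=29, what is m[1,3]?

m[1,3] = min over k∈[1,2] of m[1,k]+m[k+1,3]+p_{0}·p_k·p_{3}.
k=1: 0 + 13688 + 5·59·29 = 22243; k=2: 2360 + 0 + 5·8·29 = 3520.
Minimum: 3520 at k=2.

3520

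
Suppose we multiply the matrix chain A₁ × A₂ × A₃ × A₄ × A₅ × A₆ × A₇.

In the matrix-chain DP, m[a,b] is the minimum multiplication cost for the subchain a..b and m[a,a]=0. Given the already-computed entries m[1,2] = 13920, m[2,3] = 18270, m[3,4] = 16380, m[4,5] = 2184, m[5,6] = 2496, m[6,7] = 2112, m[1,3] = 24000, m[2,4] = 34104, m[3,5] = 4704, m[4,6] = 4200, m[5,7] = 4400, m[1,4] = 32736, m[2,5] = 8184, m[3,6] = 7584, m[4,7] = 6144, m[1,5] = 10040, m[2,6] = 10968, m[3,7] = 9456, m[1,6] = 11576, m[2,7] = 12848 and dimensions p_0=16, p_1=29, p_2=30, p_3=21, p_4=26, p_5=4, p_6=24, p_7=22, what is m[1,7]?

m[1,7] = min over k∈[1,6] of m[1,k]+m[k+1,7]+p_{0}·p_k·p_{7}.
k=1: 0 + 12848 + 16·29·22 = 23056; k=2: 13920 + 9456 + 16·30·22 = 33936; k=3: 24000 + 6144 + 16·21·22 = 37536; k=4: 32736 + 4400 + 16·26·22 = 46288; k=5: 10040 + 2112 + 16·4·22 = 13560; k=6: 11576 + 0 + 16·24·22 = 20024.
Minimum: 13560 at k=5.

13560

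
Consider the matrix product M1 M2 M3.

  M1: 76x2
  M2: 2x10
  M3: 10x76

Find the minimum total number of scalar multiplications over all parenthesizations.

Order (M1 (M2 M3)): (M2 M3): 2×10 by 10×76 → 2×76, cost 2·10·76 = 1520; (M1 (M2 M3)): 76×2 by 2×76 → 76×76, cost 76·2·76 = 11552; cumulative 13072. Total 13072.
Order ((M1 M2) M3): (M1 M2): 76×2 by 2×10 → 76×10, cost 76·2·10 = 1520; ((M1 M2) M3): 76×10 by 10×76 → 76×76, cost 76·10·76 = 57760; cumulative 59280. Total 59280.
Minimum: 13072.

13072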